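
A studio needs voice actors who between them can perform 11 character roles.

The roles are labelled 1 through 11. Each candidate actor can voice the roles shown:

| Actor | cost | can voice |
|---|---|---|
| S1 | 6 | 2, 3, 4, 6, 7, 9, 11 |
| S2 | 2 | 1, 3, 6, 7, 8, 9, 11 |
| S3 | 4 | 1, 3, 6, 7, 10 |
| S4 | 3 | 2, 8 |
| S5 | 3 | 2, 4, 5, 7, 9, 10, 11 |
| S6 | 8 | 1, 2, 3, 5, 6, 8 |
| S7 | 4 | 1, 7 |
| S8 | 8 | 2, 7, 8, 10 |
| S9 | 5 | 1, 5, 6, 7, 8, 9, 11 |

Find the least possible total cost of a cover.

S2, S5 together cover every role (S2 ∪ S5 = {1, 2, 3, 4, 5, 6, 7, 8, 9, 10, 11}); total cost 2 + 3 = 5.
No covering selection has total cost below 5.

5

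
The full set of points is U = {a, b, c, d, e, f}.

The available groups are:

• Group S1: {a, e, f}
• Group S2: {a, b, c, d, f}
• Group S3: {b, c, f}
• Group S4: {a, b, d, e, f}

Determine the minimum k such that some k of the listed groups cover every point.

Take {S3, S4}. Their union is {a, b, c, d, e, f}, which is all 6 points.
No single group has all 6 points (the largest, S2, has 5), so 2 is optimal.

2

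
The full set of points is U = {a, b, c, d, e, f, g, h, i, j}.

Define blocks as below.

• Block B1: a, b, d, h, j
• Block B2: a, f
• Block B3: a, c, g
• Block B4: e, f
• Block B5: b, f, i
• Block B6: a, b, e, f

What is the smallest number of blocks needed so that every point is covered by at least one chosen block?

B1, B3, B4, and B5 cover everything between them: the union {a, b, c, d, e, f, g, h, i, j} is all of U.
Only B1 contains d, so B1 is forced; the remaining 5 points need at least 3 more blocks (each remaining block adds at most 2) — so at least 4 blocks are needed, and 4 is optimal.

4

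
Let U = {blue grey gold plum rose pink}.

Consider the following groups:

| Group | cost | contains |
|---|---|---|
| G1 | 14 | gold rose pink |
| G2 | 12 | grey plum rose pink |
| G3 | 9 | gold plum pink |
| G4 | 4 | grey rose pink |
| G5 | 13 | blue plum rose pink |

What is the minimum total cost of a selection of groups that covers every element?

26

G3, G4, G5 together cover every element (G3 ∪ G4 ∪ G5 = {blue, grey, gold, plum, rose, pink}); total cost 9 + 4 + 13 = 26.
No covering selection has total cost below 26.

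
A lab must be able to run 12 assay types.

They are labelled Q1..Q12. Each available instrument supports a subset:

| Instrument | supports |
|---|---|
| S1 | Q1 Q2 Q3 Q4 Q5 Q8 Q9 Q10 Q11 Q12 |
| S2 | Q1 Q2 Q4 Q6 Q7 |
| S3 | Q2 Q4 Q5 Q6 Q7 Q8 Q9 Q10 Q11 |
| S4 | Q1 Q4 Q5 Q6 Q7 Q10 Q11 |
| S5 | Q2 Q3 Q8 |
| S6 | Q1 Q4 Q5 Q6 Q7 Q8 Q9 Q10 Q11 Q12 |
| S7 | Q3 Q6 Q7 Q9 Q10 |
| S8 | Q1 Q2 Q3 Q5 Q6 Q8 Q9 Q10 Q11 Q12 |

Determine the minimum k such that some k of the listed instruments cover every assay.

2

S6 and S8 together: S6 ∪ S8 = {Q1, Q2, Q3, Q4, Q5, Q6, Q7, Q8, Q9, Q10, Q11, Q12} — every assay is covered.
No single instrument has all 12 assays (the largest, S1, has 10), so 2 is optimal.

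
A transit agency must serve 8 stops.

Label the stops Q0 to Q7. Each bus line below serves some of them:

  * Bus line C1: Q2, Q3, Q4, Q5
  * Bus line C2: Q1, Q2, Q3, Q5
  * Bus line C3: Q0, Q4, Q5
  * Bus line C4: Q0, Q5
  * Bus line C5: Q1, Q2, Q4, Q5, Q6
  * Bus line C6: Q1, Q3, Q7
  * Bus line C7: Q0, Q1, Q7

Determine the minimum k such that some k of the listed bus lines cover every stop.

3

Take {C4, C5, C6}. Their union is {Q0, Q1, Q2, Q3, Q4, Q5, Q6, Q7}, which is all 8 stops.
Only C5 contains Q6, so C5 is forced; the remaining 3 stops need at least 2 more bus lines (each remaining bus line adds at most 2) — so at least 3 bus lines are needed, and 3 is optimal.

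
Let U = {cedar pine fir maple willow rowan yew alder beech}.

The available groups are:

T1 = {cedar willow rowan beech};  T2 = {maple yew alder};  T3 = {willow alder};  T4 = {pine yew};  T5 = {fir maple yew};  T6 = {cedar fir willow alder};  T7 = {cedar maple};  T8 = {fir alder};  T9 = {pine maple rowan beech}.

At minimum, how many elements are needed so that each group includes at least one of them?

H = {pine, maple, rowan, alder} meets every group (each contains at least one member of H), and |H| = 4.
No choice of 3 elements meets every group, so 4 is the minimum.

4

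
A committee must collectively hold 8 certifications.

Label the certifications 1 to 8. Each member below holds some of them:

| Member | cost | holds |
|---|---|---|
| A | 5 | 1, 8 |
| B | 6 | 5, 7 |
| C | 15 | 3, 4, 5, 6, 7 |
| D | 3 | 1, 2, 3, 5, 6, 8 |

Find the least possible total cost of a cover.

18

C, D together cover every certification (C ∪ D = {1, 2, 3, 4, 5, 6, 7, 8}); total cost 15 + 3 = 18.
The greedy pick D, B, C costs 24; no covering selection beats 18.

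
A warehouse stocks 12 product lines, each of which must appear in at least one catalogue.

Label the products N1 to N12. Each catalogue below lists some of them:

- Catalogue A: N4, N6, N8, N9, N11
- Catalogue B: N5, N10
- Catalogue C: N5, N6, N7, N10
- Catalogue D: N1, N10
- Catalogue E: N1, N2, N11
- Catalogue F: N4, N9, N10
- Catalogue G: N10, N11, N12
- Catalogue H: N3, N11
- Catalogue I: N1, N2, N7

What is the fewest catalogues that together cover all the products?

A and C and E and G and H together: A ∪ C ∪ E ∪ G ∪ H = {N1, N2, N3, N4, N5, N6, N7, N8, N9, N10, N11, N12} — every product is covered.
No 4 of the 9 catalogues cover everything (all 126 combinations miss at least one product), so 5 is optimal.

5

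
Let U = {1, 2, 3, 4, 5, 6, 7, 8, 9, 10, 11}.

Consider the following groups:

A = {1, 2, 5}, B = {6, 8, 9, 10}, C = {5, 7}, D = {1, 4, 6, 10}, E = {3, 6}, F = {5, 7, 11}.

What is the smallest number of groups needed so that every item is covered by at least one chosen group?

5

Take {A, B, D, E, F}. Their union is {1, 2, 3, 4, 5, 6, 7, 8, 9, 10, 11}, which is all 11 items.
No 4 of the 6 groups cover everything (all 15 combinations miss at least one item), so 5 is optimal.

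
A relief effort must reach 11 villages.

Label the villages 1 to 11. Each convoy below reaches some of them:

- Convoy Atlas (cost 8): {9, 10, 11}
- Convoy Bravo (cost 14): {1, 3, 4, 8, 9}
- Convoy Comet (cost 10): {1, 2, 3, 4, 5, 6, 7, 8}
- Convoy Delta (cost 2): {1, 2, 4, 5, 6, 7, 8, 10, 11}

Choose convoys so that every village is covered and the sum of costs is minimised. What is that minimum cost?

Bravo, Delta together cover every village (Bravo ∪ Delta = {1, 2, 3, 4, 5, 6, 7, 8, 9, 10, 11}); total cost 14 + 2 = 16.
No covering selection has total cost below 16.

16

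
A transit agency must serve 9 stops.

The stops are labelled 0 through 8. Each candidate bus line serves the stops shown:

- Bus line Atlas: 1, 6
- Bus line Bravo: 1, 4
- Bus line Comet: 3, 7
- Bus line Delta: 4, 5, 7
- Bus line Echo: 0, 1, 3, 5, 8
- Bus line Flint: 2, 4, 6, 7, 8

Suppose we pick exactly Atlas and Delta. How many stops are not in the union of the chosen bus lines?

4

Union of Atlas, Delta = {1, 4, 5, 6, 7}.
Not covered: 0, 2, 3, 8 — 4 stops.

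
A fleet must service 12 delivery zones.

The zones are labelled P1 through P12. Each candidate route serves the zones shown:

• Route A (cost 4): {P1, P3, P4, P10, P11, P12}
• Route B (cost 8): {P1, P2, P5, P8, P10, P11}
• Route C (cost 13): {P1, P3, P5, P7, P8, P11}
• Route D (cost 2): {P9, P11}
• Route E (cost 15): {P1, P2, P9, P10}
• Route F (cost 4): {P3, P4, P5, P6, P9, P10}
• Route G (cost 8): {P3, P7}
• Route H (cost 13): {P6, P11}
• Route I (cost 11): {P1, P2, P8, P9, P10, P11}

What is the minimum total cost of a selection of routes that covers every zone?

A, B, F, G together cover every zone (A ∪ B ∪ F ∪ G = {P1, P2, P3, P4, P5, P6, P7, P8, P9, P10, P11, P12}); total cost 4 + 8 + 4 + 8 = 24.
No covering selection has total cost below 24.

24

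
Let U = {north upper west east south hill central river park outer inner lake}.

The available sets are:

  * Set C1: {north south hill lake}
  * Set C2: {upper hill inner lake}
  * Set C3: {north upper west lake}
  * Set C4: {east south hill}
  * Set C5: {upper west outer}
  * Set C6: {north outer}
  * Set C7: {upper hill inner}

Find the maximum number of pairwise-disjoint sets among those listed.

C3, C4 are pairwise disjoint (C3={north,upper,west,lake}; C4={east,south,hill}).
Every remaining set overlaps one of these, and no 3 of the listed sets are pairwise disjoint, so 2 is the maximum.

2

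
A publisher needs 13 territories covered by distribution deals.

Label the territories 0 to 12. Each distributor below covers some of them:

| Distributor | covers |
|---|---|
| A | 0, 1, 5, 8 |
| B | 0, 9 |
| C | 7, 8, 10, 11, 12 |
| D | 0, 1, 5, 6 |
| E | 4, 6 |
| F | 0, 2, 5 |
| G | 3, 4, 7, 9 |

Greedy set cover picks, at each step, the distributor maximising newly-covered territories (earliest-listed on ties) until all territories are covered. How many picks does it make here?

4

Greedy: pick C (covers 5 new) → pick D (covers 4 new) → pick G (covers 3 new) → pick F (covers 1 new). Total picks: 4.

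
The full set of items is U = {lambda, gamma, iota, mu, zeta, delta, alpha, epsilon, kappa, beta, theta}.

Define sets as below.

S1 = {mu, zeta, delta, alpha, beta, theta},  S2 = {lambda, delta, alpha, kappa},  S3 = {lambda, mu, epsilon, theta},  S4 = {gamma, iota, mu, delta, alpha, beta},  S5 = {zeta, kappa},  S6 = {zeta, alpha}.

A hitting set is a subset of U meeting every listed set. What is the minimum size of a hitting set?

Take H = {mu, zeta, kappa}. Each listed set contains at least one of these, so H is a hitting set of size 3.
No choice of 2 items meets every set, so 3 is the minimum.

3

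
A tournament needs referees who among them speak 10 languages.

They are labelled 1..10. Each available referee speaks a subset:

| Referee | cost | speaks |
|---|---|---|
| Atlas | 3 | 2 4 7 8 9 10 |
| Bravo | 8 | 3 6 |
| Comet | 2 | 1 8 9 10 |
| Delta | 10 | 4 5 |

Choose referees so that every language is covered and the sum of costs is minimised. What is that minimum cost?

Atlas, Bravo, Comet, Delta together cover every language (Atlas ∪ Bravo ∪ Comet ∪ Delta = {1, 2, 3, 4, 5, 6, 7, 8, 9, 10}); total cost 3 + 8 + 2 + 10 = 23.
No covering selection has total cost below 23.

23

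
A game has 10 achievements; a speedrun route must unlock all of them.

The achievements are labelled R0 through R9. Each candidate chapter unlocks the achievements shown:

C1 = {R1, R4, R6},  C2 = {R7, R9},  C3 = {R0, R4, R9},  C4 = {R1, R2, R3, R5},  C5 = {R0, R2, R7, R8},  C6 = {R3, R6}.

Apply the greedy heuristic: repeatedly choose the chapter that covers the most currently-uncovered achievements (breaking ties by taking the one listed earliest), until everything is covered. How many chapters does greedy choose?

4

Greedy: pick C4 (covers 4 new) → pick C3 (covers 3 new) → pick C5 (covers 2 new) → pick C1 (covers 1 new). Total picks: 4.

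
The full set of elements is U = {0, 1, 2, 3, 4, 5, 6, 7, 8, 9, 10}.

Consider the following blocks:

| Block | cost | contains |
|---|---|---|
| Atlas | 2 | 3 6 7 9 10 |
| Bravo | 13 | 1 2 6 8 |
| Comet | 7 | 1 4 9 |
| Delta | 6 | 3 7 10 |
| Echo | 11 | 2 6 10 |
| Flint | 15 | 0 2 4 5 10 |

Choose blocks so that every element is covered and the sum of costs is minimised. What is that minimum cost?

Atlas, Bravo, Flint together cover every element (Atlas ∪ Bravo ∪ Flint = {0, 1, 2, 3, 4, 5, 6, 7, 8, 9, 10}); total cost 2 + 13 + 15 = 30.
The greedy pick Atlas, Comet, Flint, Bravo costs 37; no covering selection beats 30.

30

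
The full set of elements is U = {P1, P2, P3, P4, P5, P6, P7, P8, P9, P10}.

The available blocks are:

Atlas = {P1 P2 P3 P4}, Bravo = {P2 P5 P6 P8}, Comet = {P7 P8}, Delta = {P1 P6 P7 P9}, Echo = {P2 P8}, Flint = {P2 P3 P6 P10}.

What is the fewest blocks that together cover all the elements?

Atlas and Bravo and Delta and Flint together: Atlas ∪ Bravo ∪ Delta ∪ Flint = {P1, P2, P3, P4, P5, P6, P7, P8, P9, P10} — every element is covered.
No 3 of the 6 blocks cover everything (all 20 combinations miss at least one element), so 4 is optimal.

4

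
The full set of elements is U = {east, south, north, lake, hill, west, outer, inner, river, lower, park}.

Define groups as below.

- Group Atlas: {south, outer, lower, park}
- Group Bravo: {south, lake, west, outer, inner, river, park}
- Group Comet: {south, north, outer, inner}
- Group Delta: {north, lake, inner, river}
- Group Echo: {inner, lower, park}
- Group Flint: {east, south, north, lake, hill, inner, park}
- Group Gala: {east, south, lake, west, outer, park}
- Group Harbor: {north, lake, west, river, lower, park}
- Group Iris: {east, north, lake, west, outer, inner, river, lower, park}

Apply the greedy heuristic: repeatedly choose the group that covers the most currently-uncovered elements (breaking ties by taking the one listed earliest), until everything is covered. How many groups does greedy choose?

2

Greedy: pick Iris (covers 9 new) → pick Flint (covers 2 new). Total picks: 2.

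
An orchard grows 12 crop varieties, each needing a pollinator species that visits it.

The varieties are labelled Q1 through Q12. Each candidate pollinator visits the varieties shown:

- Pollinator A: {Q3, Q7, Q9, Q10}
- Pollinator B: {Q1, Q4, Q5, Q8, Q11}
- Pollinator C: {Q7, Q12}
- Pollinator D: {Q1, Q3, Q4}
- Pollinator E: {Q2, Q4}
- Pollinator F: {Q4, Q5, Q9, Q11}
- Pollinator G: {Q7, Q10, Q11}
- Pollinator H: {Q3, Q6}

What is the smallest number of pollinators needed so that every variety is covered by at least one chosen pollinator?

5

Take {A, B, C, E, H}. Their union is {Q1, Q2, Q3, Q4, Q5, Q6, Q7, Q8, Q9, Q10, Q11, Q12}, which is all 12 varieties.
No 4 of the 8 pollinators cover everything (all 70 combinations miss at least one variety), so 5 is optimal.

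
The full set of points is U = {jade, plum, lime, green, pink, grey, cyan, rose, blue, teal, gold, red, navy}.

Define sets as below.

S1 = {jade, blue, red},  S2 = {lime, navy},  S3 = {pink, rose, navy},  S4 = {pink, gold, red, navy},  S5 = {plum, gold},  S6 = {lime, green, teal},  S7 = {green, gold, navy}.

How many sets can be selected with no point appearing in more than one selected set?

4

S1, S3, S5, S6 are pairwise disjoint (S1={jade,blue,red}; S3={pink,rose,navy}; S5={plum,gold}; S6={lime,green,teal}).
Every remaining set overlaps one of these, and no 5 of the listed sets are pairwise disjoint, so 4 is the maximum.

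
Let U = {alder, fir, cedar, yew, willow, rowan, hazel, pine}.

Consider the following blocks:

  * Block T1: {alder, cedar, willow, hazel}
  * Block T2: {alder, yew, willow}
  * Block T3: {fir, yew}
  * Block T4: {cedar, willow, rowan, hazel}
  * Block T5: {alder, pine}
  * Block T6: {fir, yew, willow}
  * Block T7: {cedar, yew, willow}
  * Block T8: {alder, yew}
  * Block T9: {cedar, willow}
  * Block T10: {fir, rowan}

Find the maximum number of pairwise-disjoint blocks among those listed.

T5, T9, T10 are pairwise disjoint (T5={alder,pine}; T9={cedar,willow}; T10={fir,rowan}).
Every remaining block overlaps one of these, and no 4 of the listed blocks are pairwise disjoint, so 3 is the maximum.

3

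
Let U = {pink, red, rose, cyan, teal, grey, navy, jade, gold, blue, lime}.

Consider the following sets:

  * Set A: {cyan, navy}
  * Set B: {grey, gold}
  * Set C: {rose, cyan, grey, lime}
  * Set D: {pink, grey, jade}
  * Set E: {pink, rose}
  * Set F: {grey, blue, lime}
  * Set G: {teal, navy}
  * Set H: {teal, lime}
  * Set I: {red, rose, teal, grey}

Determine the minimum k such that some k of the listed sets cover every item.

5

A and B and D and F and I together: A ∪ B ∪ D ∪ F ∪ I = {pink, red, rose, cyan, teal, grey, navy, jade, gold, blue, lime} — every item is covered.
Only I contains red, so I is forced; the remaining 7 items need at least 4 more sets (each remaining set adds at most 2) — so at least 5 sets are needed, and 5 is optimal.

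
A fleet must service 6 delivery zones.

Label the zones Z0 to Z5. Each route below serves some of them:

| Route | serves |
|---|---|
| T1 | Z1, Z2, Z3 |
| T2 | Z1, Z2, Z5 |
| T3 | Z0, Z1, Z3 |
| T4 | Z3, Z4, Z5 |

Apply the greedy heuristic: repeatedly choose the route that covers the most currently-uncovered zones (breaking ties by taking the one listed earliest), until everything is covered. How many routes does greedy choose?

Greedy: pick T1 (covers 3 new) → pick T4 (covers 2 new) → pick T3 (covers 1 new). Total picks: 3.

3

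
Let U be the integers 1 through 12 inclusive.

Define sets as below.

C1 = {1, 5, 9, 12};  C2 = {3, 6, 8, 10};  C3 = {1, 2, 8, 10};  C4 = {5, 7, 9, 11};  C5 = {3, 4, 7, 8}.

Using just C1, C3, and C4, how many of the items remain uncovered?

3

Union of C1, C3, C4 = {1, 2, 5, 7, 8, 9, 10, 11, 12}.
Not covered: 3, 4, 6 — 3 items.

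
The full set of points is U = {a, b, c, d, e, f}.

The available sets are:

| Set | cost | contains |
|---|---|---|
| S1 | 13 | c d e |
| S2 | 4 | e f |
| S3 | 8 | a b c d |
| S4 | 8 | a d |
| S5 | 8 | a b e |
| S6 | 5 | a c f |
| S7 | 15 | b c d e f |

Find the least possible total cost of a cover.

S2, S3 together cover every point (S2 ∪ S3 = {a, b, c, d, e, f}); total cost 4 + 8 = 12.
The greedy pick S6, S2, S3 costs 17; no covering selection beats 12.

12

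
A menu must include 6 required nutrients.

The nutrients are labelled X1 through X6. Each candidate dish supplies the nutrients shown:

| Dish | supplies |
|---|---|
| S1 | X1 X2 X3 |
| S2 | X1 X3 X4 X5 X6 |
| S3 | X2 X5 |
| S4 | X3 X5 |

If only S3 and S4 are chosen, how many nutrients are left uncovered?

Union of S3, S4 = {X2, X3, X5}.
Not covered: X1, X4, X6 — 3 nutrients.

3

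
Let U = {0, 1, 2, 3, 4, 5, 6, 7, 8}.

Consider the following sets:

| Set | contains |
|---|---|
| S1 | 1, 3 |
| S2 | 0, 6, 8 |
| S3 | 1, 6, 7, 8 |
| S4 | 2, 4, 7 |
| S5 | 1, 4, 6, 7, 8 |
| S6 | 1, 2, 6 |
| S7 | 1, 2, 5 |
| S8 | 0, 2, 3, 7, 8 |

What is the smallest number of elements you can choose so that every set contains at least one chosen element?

The 3 elements {1, 2, 6} hit every set.
The sets S1, S2, S4 are pairwise disjoint, so any hitting set needs a separate element for each — at least 3. Hence 3 is optimal.

3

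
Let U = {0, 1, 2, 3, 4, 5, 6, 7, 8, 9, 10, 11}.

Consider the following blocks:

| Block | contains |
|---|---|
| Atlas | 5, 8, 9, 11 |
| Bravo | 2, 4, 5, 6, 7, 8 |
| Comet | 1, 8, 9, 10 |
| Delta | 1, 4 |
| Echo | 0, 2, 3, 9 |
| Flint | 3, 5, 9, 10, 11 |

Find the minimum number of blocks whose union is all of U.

4

Bravo, Comet, Echo, and Flint cover everything between them: the union {0, 1, 2, 3, 4, 5, 6, 7, 8, 9, 10, 11} is all of U.
No 3 of the 6 blocks cover everything (all 20 combinations miss at least one element), so 4 is optimal.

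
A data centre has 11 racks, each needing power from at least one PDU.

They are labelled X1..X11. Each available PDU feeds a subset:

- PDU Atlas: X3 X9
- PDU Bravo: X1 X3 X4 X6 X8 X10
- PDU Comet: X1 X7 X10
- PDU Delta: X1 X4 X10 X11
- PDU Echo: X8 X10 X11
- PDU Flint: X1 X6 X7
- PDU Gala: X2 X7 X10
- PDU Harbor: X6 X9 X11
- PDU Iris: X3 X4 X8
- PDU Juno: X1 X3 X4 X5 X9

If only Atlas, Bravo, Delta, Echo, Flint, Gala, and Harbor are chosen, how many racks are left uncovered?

1

Union of Atlas, Bravo, Delta, Echo, Flint, Gala, Harbor = {X1, X2, X3, X4, X6, X7, X8, X9, X10, X11}.
Not covered: X5 — 1 rack.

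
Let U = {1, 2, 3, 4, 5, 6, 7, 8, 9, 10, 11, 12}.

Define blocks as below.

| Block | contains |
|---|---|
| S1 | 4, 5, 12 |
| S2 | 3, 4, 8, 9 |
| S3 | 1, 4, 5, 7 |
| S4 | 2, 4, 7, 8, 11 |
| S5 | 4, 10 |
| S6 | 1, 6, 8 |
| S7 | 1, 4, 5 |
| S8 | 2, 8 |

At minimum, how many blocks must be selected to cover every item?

5

S1, S2, S4, S5, and S6 cover everything between them: the union {1, 2, 3, 4, 5, 6, 7, 8, 9, 10, 11, 12} is all of U.
Only S4 contains 11, so S4 is forced; the remaining 7 items need at least 4 more blocks (each remaining block adds at most 2) — so at least 5 blocks are needed, and 5 is optimal.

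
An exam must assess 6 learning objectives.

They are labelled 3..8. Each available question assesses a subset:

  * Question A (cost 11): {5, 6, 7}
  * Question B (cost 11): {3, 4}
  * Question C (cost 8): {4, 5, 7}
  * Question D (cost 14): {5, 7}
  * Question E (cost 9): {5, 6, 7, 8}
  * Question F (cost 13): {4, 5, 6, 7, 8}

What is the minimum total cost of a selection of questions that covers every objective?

20

B, E together cover every objective (B ∪ E = {3, 4, 5, 6, 7, 8}); total cost 11 + 9 = 20.
No covering selection has total cost below 20.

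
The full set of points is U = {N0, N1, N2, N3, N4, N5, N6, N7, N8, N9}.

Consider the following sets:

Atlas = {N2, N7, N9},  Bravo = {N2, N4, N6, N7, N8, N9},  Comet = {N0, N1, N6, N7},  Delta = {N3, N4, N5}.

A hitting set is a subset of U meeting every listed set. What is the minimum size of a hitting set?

2

Take H = {N5, N7}. Each listed set contains at least one of these, so H is a hitting set of size 2.
The sets Comet, Delta are pairwise disjoint, so any hitting set needs a separate point for each — at least 2. Hence 2 is optimal.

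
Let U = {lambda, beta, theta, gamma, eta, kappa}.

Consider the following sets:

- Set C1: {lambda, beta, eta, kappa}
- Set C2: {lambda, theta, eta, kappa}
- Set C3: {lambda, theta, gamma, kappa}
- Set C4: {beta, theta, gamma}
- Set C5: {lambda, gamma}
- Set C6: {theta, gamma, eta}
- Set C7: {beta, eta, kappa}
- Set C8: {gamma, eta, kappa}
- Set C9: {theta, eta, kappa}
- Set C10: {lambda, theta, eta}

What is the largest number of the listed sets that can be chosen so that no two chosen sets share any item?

2

C5, C9 are pairwise disjoint (C5={lambda,gamma}; C9={theta,eta,kappa}).
Every remaining set overlaps one of these, and no 3 of the listed sets are pairwise disjoint, so 2 is the maximum.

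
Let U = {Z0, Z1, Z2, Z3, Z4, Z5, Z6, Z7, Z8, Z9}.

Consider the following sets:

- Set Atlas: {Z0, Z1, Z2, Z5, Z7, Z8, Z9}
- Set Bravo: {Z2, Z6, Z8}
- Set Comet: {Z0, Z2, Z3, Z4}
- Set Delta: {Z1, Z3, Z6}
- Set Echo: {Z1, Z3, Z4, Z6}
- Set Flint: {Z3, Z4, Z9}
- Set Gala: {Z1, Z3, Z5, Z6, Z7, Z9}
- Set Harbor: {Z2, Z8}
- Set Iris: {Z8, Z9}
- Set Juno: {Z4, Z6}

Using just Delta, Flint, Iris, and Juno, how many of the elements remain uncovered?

4

Union of Delta, Flint, Iris, Juno = {Z1, Z3, Z4, Z6, Z8, Z9}.
Not covered: Z0, Z2, Z5, Z7 — 4 elements.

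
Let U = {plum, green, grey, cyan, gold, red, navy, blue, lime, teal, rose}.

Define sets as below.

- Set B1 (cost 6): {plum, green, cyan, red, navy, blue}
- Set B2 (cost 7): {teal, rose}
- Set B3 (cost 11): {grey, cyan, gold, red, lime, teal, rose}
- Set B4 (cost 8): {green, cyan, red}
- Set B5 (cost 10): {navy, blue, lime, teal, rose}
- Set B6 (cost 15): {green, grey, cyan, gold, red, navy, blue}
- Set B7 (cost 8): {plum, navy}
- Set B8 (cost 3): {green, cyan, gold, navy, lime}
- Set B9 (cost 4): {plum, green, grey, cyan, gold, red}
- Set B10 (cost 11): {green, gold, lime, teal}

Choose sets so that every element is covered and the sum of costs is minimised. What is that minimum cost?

B5, B9 together cover every element (B5 ∪ B9 = {plum, green, grey, cyan, gold, red, navy, blue, lime, teal, rose}); total cost 10 + 4 = 14.
The greedy pick B8, B9, B5 costs 17; no covering selection beats 14.

14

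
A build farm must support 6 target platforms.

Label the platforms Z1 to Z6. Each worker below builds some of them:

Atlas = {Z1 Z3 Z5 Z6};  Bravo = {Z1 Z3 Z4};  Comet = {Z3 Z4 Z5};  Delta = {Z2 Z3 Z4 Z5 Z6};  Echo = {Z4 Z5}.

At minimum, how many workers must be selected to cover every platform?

Atlas and Delta together: Atlas ∪ Delta = {Z1, Z2, Z3, Z4, Z5, Z6} — every platform is covered.
No single worker has all 6 platforms (the largest, Delta, has 5), so 2 is optimal.

2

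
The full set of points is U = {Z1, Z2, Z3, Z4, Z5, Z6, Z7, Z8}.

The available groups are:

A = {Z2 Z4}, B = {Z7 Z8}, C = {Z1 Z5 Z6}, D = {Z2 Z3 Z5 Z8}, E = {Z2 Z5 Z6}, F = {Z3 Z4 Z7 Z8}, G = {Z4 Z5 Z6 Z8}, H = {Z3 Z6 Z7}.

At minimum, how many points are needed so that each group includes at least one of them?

T = {Z2, Z6, Z7} meets every group (each contains at least one member of T), and |T| = 3.
The groups A, B, C are pairwise disjoint, so any hitting set needs a separate point for each — at least 3. Hence 3 is optimal.

3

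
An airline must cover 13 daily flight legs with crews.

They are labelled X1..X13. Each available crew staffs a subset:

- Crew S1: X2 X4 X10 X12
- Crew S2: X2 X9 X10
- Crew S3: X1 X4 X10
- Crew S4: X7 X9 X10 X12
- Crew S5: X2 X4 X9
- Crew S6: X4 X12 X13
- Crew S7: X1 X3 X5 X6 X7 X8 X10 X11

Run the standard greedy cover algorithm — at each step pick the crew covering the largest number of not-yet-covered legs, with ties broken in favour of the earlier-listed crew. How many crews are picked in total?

Greedy: pick S7 (covers 8 new) → pick S1 (covers 3 new) → pick S2 (covers 1 new) → pick S6 (covers 1 new). Total picks: 4.
(The true minimum cover uses only 3 crews, so greedy is not optimal here.)

4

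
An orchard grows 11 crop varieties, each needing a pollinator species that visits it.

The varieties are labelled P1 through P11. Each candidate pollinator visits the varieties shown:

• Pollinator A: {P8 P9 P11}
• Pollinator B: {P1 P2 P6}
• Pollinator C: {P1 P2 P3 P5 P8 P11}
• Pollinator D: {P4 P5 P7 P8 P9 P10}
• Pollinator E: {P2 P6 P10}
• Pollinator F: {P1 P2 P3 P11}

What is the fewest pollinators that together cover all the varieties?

3

Take {B, C, D}. Their union is {P1, P2, P3, P4, P5, P6, P7, P8, P9, P10, P11}, which is all 11 varieties.
Only D contains P4, so D is forced; the remaining 5 varieties need at least 2 more pollinators (each remaining pollinator adds at most 4) — so at least 3 pollinators are needed, and 3 is optimal.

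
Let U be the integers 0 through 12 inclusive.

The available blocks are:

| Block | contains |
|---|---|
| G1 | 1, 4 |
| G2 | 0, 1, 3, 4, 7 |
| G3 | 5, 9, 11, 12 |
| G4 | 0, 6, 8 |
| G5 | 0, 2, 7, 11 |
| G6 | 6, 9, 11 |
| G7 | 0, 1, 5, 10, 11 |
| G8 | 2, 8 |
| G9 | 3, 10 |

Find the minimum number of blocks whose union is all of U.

5

G2, G3, G4, G5, and G7 cover everything between them: the union {0, 1, 2, 3, 4, 5, 6, 7, 8, 9, 10, 11, 12} is all of U.
No 4 of the 9 blocks cover everything (all 126 combinations miss at least one item), so 5 is optimal.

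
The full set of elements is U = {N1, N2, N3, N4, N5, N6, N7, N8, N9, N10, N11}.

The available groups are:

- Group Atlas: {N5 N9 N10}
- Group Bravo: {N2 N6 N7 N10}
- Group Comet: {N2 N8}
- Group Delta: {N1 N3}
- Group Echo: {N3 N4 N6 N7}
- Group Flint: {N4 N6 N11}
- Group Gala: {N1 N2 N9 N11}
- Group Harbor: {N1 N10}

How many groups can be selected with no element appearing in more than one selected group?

Atlas, Comet, Delta, Flint are pairwise disjoint (Atlas={N5,N9,N10}; Comet={N2,N8}; Delta={N1,N3}; Flint={N4,N6,N11}).
Every remaining group overlaps one of these, and no 5 of the listed groups are pairwise disjoint, so 4 is the maximum.

4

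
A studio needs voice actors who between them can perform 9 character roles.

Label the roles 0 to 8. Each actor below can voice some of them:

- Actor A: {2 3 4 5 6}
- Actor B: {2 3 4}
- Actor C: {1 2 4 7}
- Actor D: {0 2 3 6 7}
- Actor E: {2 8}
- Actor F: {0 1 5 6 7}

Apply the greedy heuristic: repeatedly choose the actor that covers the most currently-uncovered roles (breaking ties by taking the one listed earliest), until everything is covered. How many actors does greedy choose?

3

Greedy: pick A (covers 5 new) → pick F (covers 3 new) → pick E (covers 1 new). Total picks: 3.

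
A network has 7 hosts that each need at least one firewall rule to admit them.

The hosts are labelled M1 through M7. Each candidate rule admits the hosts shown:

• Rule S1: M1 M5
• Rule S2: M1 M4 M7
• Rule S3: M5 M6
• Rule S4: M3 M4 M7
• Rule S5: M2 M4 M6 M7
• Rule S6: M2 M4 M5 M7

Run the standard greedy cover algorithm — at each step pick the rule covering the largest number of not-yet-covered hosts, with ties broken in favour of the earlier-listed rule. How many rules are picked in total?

3

Greedy: pick S5 (covers 4 new) → pick S1 (covers 2 new) → pick S4 (covers 1 new). Total picks: 3.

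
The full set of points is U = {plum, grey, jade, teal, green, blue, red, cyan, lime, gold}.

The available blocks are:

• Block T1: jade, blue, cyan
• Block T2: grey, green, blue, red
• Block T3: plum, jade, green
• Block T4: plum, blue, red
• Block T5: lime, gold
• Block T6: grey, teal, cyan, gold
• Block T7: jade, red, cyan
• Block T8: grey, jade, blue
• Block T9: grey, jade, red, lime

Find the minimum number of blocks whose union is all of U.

4

T1, T3, T6, and T9 cover everything between them: the union {plum, grey, jade, teal, green, blue, red, cyan, lime, gold} is all of U.
No 3 of the 9 blocks cover everything (all 84 combinations miss at least one point), so 4 is optimal.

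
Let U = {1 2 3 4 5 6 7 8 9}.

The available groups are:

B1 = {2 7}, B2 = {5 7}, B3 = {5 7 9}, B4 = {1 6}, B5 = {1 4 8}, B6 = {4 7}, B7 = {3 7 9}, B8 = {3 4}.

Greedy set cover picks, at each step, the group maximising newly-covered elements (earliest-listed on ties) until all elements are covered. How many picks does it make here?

5

Greedy: pick B3 (covers 3 new) → pick B5 (covers 3 new) → pick B1 (covers 1 new) → pick B4 (covers 1 new) → pick B7 (covers 1 new). Total picks: 5.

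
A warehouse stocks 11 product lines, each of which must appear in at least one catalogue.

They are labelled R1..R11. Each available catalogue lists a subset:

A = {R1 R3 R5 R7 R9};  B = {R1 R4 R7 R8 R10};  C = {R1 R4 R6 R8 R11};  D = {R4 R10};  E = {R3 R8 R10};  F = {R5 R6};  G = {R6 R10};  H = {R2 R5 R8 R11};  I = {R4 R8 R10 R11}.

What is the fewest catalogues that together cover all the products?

4

A and D and G and H together: A ∪ D ∪ G ∪ H = {R1, R2, R3, R4, R5, R6, R7, R8, R9, R10, R11} — every product is covered.
No 3 of the 9 catalogues cover everything (all 84 combinations miss at least one product), so 4 is optimal.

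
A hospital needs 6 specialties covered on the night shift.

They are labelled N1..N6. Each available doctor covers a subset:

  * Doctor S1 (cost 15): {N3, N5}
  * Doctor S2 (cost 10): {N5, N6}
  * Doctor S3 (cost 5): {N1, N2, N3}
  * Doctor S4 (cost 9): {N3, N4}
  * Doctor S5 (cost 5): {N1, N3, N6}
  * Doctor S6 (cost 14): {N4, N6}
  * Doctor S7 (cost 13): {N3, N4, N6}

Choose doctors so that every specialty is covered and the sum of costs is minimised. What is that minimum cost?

S2, S3, S4 together cover every specialty (S2 ∪ S3 ∪ S4 = {N1, N2, N3, N4, N5, N6}); total cost 10 + 5 + 9 = 24.
No covering selection has total cost below 24.

24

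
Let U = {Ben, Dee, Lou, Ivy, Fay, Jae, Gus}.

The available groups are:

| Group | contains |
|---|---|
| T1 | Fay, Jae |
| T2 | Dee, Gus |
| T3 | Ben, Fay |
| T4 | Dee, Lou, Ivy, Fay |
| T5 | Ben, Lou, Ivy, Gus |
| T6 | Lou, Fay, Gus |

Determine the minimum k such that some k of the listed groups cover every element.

T1, T4, and T5 cover everything between them: the union {Ben, Dee, Lou, Ivy, Fay, Jae, Gus} is all of U.
Only T1 contains Jae, so T1 is forced; the remaining 5 elements need at least 2 more groups (each remaining group adds at most 4) — so at least 3 groups are needed, and 3 is optimal.

3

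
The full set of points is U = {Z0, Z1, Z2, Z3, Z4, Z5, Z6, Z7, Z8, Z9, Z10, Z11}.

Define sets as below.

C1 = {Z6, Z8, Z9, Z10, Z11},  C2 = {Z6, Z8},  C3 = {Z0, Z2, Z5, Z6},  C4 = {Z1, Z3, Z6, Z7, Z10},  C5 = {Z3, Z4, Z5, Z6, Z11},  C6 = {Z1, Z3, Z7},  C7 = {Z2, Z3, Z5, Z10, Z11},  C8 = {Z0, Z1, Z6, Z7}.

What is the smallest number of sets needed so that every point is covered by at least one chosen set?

C1 and C3 and C5 and C6 together: C1 ∪ C3 ∪ C5 ∪ C6 = {Z0, Z1, Z2, Z3, Z4, Z5, Z6, Z7, Z8, Z9, Z10, Z11} — every point is covered.
Only C5 contains Z4, so C5 is forced; the remaining 7 points need at least 3 more sets (each remaining set adds at most 3) — so at least 4 sets are needed, and 4 is optimal.

4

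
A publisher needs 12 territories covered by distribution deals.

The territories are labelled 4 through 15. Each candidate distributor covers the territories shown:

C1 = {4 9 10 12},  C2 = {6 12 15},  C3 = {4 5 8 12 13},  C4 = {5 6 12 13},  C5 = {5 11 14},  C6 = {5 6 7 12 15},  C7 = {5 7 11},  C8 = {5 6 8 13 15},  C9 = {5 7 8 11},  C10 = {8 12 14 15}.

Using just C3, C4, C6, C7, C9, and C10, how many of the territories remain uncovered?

Union of C3, C4, C6, C7, C9, C10 = {4, 5, 6, 7, 8, 11, 12, 13, 14, 15}.
Not covered: 9, 10 — 2 territories.

2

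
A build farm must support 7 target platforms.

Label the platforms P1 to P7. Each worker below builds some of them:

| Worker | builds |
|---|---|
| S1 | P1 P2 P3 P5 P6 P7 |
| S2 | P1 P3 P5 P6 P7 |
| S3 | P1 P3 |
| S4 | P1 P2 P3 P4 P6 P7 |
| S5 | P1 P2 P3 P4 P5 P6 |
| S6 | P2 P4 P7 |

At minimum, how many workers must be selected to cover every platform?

Take {S1, S6}. Their union is {P1, P2, P3, P4, P5, P6, P7}, which is all 7 platforms.
No single worker has all 7 platforms (the largest, S1, has 6), so 2 is optimal.

2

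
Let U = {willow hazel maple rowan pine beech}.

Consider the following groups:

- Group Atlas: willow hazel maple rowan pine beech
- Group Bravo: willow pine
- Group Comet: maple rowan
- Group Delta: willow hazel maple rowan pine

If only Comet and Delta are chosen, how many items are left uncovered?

1

Union of Comet, Delta = {willow, hazel, maple, rowan, pine}.
Not covered: beech — 1 item.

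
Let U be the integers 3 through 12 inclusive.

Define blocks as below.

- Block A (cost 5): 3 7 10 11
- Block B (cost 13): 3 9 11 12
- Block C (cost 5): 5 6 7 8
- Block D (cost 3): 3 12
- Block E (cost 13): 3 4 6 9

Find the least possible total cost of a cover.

26

A, C, D, E together cover every item (A ∪ C ∪ D ∪ E = {3, 4, 5, 6, 7, 8, 9, 10, 11, 12}); total cost 5 + 5 + 3 + 13 = 26.
No covering selection has total cost below 26.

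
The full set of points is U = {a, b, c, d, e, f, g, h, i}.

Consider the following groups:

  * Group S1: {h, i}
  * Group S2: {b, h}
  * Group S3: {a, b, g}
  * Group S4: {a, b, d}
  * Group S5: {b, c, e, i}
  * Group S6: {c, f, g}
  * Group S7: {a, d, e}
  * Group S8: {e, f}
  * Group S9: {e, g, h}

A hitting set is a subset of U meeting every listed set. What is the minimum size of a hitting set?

The 4 points {a, b, f, h} hit every group.
No choice of 3 points meets every group, so 4 is the minimum.

4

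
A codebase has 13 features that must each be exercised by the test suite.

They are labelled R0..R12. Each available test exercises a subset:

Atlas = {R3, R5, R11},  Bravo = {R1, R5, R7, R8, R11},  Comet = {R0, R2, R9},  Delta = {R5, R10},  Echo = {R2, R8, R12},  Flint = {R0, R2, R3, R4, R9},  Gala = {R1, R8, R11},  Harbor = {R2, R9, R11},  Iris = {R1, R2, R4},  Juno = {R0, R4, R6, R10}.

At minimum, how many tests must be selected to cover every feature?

Bravo and Echo and Flint and Juno together: Bravo ∪ Echo ∪ Flint ∪ Juno = {R0, R1, R2, R3, R4, R5, R6, R7, R8, R9, R10, R11, R12} — every feature is covered.
Only Echo contains R12, so Echo is forced; the remaining 10 features need at least 3 more tests (each remaining test adds at most 4) — so at least 4 tests are needed, and 4 is optimal.

4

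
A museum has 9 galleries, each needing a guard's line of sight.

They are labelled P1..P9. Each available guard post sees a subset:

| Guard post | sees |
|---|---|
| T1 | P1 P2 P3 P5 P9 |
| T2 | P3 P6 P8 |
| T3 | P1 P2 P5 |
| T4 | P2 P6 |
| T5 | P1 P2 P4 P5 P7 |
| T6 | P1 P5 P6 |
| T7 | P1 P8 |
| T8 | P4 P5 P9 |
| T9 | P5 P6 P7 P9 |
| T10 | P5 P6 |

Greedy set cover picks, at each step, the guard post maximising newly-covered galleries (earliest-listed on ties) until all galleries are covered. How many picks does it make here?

Greedy: pick T1 (covers 5 new) → pick T2 (covers 2 new) → pick T5 (covers 2 new). Total picks: 3.

3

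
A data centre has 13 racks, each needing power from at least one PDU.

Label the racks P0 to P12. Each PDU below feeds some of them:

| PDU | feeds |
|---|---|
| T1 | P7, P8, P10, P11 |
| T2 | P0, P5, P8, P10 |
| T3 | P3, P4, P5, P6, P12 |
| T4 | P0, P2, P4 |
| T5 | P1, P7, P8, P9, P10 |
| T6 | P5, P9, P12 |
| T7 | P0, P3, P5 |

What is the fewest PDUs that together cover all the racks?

4

T1 and T3 and T4 and T5 together: T1 ∪ T3 ∪ T4 ∪ T5 = {P0, P1, P2, P3, P4, P5, P6, P7, P8, P9, P10, P11, P12} — every rack is covered.
No 3 of the 7 PDUs cover everything (all 35 combinations miss at least one rack), so 4 is optimal.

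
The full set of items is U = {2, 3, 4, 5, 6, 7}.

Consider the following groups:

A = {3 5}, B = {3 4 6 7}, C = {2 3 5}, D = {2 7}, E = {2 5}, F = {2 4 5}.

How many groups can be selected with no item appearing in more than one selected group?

B, E are pairwise disjoint (B={3,4,6,7}; E={2,5}).
Every remaining group overlaps one of these, and no 3 of the listed groups are pairwise disjoint, so 2 is the maximum.

2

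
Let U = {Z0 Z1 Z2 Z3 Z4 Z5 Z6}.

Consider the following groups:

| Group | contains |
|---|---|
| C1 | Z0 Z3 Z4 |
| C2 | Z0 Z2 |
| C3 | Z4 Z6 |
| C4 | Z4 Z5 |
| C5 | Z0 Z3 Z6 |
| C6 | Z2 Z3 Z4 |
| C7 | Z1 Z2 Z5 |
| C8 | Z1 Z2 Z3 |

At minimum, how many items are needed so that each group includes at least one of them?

H = {Z2, Z3, Z4} meets every group (each contains at least one member of H), and |H| = 3.
No choice of 2 items meets every group, so 3 is the minimum.

3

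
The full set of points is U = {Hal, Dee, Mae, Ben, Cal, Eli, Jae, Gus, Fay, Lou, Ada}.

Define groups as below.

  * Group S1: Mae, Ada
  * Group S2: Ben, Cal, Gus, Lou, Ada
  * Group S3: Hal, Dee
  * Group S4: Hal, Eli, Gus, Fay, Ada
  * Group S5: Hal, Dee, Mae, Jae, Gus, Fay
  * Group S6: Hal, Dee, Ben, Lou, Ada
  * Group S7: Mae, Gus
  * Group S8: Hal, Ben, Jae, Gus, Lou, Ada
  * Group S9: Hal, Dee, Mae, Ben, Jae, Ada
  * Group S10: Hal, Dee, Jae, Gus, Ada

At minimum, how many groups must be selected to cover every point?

3

S2, S4, and S9 cover everything between them: the union {Hal, Dee, Mae, Ben, Cal, Eli, Jae, Gus, Fay, Lou, Ada} is all of U.
Only S2 contains Cal, so S2 is forced; the remaining 6 points need at least 2 more groups (each remaining group adds at most 5) — so at least 3 groups are needed, and 3 is optimal.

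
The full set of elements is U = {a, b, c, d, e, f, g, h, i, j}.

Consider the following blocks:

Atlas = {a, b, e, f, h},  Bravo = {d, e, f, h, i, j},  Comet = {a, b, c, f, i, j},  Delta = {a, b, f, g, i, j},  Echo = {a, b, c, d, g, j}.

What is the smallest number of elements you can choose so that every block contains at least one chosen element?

2

T = {b, i} meets every block (each contains at least one member of T), and |T| = 2.
No single element lies in every block, so at least 2 are needed and 2 is optimal.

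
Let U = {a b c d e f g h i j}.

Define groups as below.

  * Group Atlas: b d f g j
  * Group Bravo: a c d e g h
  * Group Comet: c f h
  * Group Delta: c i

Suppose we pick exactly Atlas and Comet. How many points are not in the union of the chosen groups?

3

Union of Atlas, Comet = {b, c, d, f, g, h, j}.
Not covered: a, e, i — 3 points.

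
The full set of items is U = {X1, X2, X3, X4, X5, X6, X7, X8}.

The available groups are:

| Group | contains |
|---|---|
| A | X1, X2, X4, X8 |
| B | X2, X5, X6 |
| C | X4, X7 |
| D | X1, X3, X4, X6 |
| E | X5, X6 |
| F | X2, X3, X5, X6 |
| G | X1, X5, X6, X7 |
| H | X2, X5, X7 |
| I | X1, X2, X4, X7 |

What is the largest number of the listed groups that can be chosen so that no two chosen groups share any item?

A, E are pairwise disjoint (A={X1,X2,X4,X8}; E={X5,X6}).
Every remaining group overlaps one of these, and no 3 of the listed groups are pairwise disjoint, so 2 is the maximum.

2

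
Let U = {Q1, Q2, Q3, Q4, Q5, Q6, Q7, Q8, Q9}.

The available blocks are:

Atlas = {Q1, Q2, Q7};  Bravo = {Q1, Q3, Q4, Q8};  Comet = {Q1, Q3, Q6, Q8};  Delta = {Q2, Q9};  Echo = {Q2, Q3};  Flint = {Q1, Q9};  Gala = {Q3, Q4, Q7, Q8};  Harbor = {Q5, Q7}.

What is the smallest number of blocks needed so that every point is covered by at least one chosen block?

Comet and Delta and Gala and Harbor together: Comet ∪ Delta ∪ Gala ∪ Harbor = {Q1, Q2, Q3, Q4, Q5, Q6, Q7, Q8, Q9} — every point is covered.
Only Comet contains Q6, so Comet is forced; the remaining 5 points need at least 3 more blocks (each remaining block adds at most 2) — so at least 4 blocks are needed, and 4 is optimal.

4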